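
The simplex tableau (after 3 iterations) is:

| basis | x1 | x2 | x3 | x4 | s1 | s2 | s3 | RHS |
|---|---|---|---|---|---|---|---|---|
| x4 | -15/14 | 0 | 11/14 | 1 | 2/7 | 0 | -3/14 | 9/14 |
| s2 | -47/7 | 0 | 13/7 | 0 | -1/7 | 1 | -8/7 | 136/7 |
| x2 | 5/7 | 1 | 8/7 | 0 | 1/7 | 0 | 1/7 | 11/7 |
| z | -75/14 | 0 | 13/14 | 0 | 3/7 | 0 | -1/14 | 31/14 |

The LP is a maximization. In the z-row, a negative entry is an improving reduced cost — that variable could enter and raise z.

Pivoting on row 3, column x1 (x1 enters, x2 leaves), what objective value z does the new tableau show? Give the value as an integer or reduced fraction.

Minimum ratio for x1: (11/7)/(5/7) = 11/5.
z changes by −(z-row coeff of x1)·ratio = −(-75/14)·(11/5) = 165/14.
New z = 31/14 + (165/14) = 14.

14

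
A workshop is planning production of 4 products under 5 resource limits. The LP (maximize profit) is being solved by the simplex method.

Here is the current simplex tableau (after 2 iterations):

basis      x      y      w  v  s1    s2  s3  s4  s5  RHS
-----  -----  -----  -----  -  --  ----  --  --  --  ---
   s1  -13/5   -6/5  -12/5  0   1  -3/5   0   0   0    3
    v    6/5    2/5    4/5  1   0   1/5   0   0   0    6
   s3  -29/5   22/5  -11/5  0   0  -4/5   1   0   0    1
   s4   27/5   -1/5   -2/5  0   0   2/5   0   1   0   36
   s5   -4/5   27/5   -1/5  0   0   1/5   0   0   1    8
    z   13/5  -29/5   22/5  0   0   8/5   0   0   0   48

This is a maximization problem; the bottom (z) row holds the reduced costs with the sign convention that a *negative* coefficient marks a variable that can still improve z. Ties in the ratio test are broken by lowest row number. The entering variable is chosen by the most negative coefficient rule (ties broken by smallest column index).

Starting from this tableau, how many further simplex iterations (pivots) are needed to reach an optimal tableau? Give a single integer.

2

pivot: y in, s3 out → z = 1085/22
pivot: x in, s5 out → z = 7607/139
No improving column remains; optimal.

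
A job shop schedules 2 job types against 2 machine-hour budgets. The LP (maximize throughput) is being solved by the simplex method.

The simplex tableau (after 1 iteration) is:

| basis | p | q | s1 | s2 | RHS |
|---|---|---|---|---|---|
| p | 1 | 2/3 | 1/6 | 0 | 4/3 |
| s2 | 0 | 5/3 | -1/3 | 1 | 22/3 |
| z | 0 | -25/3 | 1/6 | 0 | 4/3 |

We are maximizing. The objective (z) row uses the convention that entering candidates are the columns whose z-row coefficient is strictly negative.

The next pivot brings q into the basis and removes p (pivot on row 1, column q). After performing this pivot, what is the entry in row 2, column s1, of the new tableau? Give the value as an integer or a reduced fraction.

Pivot element is row 1, column q: 2/3.
Normalize row 1: new (row 1, s1) = (1/6)/(2/3) = 1/4.
row 2 ← row 2 − (5/3)·(new row 1): -1/3 − (5/3)·(1/4) = -3/4.

-3/4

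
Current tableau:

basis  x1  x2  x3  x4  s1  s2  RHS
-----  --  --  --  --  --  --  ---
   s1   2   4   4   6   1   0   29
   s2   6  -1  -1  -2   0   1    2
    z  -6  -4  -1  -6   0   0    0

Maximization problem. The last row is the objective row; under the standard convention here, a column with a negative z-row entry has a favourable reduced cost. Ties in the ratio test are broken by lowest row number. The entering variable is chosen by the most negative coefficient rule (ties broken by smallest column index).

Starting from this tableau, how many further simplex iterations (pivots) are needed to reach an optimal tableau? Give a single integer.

pivot: x1 in, s2 out → z = 2
pivot: x4 in, s1 out → z = 36
No improving column remains; optimal.

2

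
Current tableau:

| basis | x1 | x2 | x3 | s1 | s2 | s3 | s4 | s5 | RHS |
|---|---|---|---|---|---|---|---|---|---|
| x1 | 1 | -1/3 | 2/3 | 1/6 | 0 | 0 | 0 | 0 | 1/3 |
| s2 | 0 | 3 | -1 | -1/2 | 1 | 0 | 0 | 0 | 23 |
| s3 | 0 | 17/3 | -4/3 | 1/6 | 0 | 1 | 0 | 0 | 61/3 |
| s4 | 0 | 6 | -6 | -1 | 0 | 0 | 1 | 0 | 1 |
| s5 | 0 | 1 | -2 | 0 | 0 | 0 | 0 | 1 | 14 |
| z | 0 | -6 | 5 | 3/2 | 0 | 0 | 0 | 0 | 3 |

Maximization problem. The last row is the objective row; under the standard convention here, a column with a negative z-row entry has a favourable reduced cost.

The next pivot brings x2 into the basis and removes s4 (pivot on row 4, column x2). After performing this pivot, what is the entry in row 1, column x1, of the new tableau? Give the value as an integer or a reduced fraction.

Pivot element is row 4, column x2: 6.
Normalize row 4: new (row 4, x1) = 0/6 = 0.
row 1 ← row 1 − (-1/3)·(new row 4): 1 − (-1/3)·0 = 1.

1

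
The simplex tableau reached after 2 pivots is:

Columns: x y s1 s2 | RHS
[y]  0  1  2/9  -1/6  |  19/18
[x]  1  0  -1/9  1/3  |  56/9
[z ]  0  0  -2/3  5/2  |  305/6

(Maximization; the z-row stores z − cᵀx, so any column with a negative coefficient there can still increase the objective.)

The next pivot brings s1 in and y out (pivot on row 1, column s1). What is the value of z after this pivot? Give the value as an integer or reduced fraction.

54

Minimum ratio for s1: (19/18)/(2/9) = 19/4.
z changes by −(z-row coeff of s1)·ratio = −(-2/3)·(19/4) = 19/6.
New z = 305/6 + (19/6) = 54.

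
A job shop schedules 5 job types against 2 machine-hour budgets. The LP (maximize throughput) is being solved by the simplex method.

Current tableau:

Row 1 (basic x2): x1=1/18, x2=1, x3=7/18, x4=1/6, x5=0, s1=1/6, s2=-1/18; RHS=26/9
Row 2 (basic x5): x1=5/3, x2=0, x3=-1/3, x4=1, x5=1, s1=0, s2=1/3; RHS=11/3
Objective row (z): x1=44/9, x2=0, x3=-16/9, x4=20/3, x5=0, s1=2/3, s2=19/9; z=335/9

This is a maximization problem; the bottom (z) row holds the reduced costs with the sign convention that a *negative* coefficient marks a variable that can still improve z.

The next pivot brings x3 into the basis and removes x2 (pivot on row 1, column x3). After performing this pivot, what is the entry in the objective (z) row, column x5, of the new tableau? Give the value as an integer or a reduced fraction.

0

Pivot element is row 1, column x3: 7/18.
Normalize row 1: new (row 1, x5) = 0/(7/18) = 0.
z-row ← z-row − (-16/9)·(new row 1): 0 − (-16/9)·0 = 0.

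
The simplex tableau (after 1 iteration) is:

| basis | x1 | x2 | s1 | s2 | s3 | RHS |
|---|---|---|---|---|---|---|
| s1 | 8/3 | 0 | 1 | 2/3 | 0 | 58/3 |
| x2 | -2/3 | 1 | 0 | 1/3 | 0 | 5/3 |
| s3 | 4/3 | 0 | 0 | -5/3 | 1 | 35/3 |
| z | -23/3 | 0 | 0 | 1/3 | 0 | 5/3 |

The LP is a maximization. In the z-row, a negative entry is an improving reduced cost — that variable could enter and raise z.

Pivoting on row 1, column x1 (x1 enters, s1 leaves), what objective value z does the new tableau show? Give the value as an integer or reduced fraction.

229/4

Minimum ratio for x1: (58/3)/(8/3) = 29/4.
z changes by −(z-row coeff of x1)·ratio = −(-23/3)·(29/4) = 667/12.
New z = 5/3 + (667/12) = 229/4.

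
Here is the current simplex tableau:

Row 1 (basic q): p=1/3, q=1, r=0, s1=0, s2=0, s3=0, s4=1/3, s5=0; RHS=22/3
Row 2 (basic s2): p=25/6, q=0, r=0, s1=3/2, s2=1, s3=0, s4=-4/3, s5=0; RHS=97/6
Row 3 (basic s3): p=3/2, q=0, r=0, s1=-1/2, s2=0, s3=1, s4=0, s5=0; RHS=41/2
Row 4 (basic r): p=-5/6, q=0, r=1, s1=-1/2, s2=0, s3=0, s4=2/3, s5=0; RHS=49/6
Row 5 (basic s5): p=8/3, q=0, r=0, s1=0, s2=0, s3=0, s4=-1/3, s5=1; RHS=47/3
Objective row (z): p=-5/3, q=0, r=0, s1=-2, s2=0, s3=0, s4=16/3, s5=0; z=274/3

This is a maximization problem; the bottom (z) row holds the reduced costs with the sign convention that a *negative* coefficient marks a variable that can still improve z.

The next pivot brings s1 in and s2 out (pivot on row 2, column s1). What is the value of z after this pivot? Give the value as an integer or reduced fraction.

Minimum ratio for s1: (97/6)/(3/2) = 97/9.
z changes by −(z-row coeff of s1)·ratio = −(-2)·(97/9) = 194/9.
New z = 274/3 + (194/9) = 1016/9.

1016/9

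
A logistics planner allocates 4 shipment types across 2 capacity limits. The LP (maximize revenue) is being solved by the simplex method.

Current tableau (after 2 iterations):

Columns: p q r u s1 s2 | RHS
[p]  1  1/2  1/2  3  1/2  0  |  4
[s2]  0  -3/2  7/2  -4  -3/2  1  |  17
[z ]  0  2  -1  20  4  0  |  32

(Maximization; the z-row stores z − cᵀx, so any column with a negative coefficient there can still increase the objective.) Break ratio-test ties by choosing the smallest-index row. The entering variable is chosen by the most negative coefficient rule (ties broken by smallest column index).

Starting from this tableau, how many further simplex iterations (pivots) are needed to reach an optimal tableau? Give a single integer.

1

pivot: r in, s2 out → z = 258/7
No improving column remains; optimal.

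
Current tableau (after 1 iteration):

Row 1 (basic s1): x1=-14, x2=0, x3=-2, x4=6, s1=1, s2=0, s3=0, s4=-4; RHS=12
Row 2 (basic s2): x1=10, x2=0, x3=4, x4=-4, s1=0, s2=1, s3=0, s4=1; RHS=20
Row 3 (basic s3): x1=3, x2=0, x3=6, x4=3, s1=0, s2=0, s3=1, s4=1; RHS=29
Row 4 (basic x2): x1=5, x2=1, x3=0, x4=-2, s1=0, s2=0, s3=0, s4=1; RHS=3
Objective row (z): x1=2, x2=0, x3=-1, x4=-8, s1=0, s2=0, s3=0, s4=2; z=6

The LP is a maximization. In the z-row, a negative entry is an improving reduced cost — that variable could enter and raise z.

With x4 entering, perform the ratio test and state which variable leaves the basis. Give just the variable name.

Ratios: row 1 (s1): 12/6 = 2; row 2 (s2): entry -4 ≤ 0, skip; row 3 (s3): 29/3 = 29/3; row 4 (x2): entry -2 ≤ 0, skip.
Minimum ratio 2 is in the s1 row, so s1 leaves.

s1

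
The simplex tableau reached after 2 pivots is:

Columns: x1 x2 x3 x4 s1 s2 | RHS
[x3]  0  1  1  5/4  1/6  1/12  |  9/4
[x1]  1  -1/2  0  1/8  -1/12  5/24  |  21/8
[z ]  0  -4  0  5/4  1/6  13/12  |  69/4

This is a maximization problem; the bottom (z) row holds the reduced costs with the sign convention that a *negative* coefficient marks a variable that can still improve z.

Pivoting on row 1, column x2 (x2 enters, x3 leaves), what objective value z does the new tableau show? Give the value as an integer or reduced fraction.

105/4

Minimum ratio for x2: (9/4)/1 = 9/4.
z changes by −(z-row coeff of x2)·ratio = −(-4)·(9/4) = 9.
New z = 69/4 + 9 = 105/4.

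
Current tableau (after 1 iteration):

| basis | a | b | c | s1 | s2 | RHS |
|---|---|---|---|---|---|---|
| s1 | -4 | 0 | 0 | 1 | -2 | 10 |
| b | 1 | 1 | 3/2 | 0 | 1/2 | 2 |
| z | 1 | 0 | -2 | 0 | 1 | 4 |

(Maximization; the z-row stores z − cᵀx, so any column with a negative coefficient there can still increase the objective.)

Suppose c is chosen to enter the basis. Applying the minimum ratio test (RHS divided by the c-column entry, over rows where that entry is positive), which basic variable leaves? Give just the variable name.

Ratios: row 1 (s1): entry 0 ≤ 0, skip; row 2 (b): 2/(3/2) = 4/3.
Minimum ratio 4/3 is in the b row, so b leaves.

b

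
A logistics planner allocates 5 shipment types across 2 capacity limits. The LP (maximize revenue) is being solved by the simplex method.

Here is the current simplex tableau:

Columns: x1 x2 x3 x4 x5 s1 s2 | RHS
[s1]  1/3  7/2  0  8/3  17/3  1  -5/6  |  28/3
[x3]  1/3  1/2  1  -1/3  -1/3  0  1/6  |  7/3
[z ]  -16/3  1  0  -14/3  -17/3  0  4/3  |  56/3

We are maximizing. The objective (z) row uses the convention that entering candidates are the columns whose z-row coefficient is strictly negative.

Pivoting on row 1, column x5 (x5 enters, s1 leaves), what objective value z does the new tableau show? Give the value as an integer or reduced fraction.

28

Minimum ratio for x5: (28/3)/(17/3) = 28/17.
z changes by −(z-row coeff of x5)·ratio = −(-17/3)·(28/17) = 28/3.
New z = 56/3 + (28/3) = 28.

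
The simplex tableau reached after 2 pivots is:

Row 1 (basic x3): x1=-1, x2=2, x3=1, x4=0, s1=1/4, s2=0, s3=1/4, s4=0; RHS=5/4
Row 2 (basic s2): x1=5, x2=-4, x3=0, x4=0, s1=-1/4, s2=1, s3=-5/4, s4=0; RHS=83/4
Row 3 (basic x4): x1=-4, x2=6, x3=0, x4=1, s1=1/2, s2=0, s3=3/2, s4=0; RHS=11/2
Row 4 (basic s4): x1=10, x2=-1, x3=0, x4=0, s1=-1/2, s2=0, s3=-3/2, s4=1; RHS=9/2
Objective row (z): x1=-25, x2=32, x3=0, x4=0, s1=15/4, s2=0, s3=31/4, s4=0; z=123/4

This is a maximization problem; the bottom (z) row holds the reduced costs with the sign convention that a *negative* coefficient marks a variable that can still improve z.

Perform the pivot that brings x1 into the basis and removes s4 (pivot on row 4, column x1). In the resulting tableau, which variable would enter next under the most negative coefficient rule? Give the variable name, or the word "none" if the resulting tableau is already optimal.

Pivot element 10. New z-row = old z-row − (-25)·(row 4/10).
Updated z-row coefficients: x1: 0, x2: 59/2, x3: 0, x4: 0, s1: 5/2, s2: 0, s3: 4, s4: 5/2.
No coefficient is strictly negative; the tableau after this pivot is optimal.

none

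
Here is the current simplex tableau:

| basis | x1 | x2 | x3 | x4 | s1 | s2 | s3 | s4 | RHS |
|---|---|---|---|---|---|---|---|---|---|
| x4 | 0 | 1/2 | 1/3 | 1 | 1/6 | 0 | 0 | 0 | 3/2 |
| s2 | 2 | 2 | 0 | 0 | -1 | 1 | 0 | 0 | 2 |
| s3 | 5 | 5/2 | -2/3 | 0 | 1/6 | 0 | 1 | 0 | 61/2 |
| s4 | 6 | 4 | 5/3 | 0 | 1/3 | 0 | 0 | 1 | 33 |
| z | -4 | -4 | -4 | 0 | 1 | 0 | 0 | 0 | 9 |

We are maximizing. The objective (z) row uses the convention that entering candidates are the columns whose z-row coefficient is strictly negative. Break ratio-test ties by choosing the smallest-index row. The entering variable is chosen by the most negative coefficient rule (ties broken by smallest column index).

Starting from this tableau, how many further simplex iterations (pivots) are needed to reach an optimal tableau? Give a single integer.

2

pivot: x1 in, s2 out → z = 13
pivot: x3 in, x4 out → z = 31
No improving column remains; optimal.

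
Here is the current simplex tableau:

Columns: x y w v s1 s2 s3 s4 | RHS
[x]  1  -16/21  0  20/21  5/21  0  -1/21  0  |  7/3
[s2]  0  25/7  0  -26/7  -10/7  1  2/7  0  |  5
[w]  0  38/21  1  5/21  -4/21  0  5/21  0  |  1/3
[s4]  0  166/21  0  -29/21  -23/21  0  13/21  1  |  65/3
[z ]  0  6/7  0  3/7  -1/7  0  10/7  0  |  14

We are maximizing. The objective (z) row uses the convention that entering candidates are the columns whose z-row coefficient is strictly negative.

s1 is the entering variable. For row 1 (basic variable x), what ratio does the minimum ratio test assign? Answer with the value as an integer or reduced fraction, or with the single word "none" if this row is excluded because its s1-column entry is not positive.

49/5

Ratio = RHS / (s1 entry) = (7/3) / (5/21) = 49/5.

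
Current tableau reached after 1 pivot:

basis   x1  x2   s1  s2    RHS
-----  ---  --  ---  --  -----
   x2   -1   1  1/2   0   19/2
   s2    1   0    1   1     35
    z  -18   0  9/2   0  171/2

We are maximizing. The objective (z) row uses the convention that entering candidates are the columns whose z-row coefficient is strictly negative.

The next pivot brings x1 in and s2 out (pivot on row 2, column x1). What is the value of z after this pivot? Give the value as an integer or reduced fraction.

1431/2

Minimum ratio for x1: 35/1 = 35.
z changes by −(z-row coeff of x1)·ratio = −(-18)·35 = 630.
New z = 171/2 + 630 = 1431/2.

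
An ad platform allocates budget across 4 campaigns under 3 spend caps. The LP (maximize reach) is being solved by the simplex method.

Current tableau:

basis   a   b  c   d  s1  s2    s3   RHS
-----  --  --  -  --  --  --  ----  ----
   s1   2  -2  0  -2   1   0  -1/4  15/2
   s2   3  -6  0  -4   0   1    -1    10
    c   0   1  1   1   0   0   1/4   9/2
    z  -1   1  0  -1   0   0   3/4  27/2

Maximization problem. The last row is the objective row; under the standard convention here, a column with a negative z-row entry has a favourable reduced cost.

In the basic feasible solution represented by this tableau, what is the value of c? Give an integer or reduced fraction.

9/2

c is basic (row 3); its value is the RHS of that row: 9/2.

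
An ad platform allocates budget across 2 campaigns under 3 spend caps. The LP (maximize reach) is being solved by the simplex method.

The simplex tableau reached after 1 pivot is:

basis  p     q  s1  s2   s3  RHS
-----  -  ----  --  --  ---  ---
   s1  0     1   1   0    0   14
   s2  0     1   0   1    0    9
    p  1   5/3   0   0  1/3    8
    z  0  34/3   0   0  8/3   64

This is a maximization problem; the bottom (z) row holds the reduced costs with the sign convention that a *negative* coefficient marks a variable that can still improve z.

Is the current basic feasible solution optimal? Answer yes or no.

yes

No objective-row coefficient is strictly negative, so no entering variable exists; the tableau is optimal.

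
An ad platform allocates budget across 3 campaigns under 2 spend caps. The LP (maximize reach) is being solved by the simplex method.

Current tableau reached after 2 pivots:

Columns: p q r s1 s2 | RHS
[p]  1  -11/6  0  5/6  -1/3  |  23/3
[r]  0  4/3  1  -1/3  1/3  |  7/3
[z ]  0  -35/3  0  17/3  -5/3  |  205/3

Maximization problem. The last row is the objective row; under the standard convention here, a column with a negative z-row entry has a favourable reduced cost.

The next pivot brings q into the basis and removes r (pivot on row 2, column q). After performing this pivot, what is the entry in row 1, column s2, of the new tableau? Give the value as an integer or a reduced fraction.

Pivot element is row 2, column q: 4/3.
Normalize row 2: new (row 2, s2) = (1/3)/(4/3) = 1/4.
row 1 ← row 1 − (-11/6)·(new row 2): -1/3 − (-11/6)·(1/4) = 1/8.

1/8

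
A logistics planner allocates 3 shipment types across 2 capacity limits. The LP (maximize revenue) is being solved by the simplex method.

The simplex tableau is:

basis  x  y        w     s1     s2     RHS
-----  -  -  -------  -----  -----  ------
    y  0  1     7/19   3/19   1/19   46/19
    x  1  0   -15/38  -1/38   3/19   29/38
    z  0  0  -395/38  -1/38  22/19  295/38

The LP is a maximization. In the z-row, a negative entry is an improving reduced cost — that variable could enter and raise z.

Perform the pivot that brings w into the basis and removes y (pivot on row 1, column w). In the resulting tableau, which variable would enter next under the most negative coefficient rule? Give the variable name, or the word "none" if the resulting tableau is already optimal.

none

Pivot element 7/19. New z-row = old z-row − (-395/38)·(row 1/(7/19)).
Updated z-row coefficients: x: 0, y: 395/14, w: 0, s1: 31/7, s2: 37/14.
No coefficient is strictly negative; the tableau after this pivot is optimal.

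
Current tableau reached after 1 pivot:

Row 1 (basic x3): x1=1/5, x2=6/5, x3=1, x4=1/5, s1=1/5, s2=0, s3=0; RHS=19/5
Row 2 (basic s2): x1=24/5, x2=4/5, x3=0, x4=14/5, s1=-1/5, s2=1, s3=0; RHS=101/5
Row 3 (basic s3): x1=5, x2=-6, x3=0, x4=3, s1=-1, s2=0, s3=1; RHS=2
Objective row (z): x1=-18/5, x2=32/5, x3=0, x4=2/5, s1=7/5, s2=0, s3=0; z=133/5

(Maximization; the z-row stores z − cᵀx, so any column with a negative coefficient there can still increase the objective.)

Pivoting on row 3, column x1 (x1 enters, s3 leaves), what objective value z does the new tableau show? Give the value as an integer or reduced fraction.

Minimum ratio for x1: 2/5 = 2/5.
z changes by −(z-row coeff of x1)·ratio = −(-18/5)·(2/5) = 36/25.
New z = 133/5 + (36/25) = 701/25.

701/25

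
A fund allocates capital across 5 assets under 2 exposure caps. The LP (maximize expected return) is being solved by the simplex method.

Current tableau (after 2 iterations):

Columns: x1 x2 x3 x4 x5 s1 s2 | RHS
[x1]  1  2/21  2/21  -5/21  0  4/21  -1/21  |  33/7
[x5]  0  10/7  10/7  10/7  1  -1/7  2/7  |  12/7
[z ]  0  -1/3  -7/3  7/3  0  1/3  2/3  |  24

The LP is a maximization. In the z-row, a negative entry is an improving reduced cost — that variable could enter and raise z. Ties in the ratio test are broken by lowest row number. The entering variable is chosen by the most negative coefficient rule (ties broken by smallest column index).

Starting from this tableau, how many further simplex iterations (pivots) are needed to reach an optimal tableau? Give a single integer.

pivot: x3 in, x5 out → z = 134/5
No improving column remains; optimal.

1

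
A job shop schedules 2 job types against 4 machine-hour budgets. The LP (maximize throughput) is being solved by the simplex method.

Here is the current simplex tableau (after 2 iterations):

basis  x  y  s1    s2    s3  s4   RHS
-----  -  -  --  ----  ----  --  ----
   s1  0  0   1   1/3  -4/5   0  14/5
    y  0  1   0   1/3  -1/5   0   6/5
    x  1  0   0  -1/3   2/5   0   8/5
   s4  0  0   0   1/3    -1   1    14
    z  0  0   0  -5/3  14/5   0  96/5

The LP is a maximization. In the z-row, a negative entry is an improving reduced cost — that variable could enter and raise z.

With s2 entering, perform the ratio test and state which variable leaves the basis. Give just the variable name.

Ratios: row 1 (s1): (14/5)/(1/3) = 42/5; row 2 (y): (6/5)/(1/3) = 18/5; row 3 (x): entry -1/3 ≤ 0, skip; row 4 (s4): 14/(1/3) = 42.
Minimum ratio 18/5 is in the y row, so y leaves.

y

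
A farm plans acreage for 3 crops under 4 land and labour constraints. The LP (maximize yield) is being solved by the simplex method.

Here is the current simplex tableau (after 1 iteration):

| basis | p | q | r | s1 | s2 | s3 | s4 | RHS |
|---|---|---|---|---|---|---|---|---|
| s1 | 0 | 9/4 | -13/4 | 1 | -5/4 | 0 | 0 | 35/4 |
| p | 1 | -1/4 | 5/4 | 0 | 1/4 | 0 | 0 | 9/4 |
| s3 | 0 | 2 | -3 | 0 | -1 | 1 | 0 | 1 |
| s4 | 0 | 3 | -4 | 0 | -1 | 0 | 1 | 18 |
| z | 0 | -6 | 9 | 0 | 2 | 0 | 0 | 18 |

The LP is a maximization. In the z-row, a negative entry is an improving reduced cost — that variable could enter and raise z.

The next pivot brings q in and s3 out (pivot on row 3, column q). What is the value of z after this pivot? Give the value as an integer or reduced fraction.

21

Minimum ratio for q: 1/2 = 1/2.
z changes by −(z-row coeff of q)·ratio = −(-6)·(1/2) = 3.
New z = 18 + 3 = 21.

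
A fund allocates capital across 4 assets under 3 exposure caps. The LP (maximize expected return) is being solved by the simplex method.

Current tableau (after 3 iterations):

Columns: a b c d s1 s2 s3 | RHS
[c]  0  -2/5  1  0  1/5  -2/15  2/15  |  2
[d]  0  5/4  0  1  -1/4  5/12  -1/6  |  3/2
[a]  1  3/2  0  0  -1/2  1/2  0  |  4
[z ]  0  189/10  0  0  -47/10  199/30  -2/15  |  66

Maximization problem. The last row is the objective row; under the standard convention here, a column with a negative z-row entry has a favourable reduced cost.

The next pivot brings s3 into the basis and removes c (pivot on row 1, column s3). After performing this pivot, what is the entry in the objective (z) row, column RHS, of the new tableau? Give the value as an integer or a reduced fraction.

68

Pivot element is row 1, column s3: 2/15.
Normalize row 1: new (row 1, RHS) = 2/(2/15) = 15.
z-row ← z-row − (-2/15)·(new row 1): 66 − (-2/15)·15 = 68.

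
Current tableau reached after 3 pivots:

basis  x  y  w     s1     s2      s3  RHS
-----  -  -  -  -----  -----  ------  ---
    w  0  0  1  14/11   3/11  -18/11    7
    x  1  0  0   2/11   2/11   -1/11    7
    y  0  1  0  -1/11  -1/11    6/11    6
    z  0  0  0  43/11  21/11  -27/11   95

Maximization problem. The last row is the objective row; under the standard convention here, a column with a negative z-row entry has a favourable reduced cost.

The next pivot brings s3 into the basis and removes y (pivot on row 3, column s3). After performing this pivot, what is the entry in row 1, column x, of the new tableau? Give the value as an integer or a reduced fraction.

Pivot element is row 3, column s3: 6/11.
Normalize row 3: new (row 3, x) = 0/(6/11) = 0.
row 1 ← row 1 − (-18/11)·(new row 3): 0 − (-18/11)·0 = 0.

0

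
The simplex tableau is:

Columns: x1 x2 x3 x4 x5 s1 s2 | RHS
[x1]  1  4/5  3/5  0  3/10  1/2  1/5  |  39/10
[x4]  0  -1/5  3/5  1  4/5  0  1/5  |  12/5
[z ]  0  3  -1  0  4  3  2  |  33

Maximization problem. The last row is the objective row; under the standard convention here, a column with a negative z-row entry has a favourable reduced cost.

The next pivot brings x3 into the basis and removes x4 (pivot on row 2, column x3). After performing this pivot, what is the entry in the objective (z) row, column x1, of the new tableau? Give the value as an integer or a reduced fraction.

Pivot element is row 2, column x3: 3/5.
Normalize row 2: new (row 2, x1) = 0/(3/5) = 0.
z-row ← z-row − (-1)·(new row 2): 0 − (-1)·0 = 0.

0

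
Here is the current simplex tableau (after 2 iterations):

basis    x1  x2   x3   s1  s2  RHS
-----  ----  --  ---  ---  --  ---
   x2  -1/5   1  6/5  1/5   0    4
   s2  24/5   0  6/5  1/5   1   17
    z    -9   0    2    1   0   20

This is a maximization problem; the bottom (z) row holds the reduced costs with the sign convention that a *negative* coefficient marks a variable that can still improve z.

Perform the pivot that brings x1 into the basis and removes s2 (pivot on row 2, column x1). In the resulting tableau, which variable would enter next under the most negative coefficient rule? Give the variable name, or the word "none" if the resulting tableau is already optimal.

none

Pivot element 24/5. New z-row = old z-row − (-9)·(row 2/(24/5)).
Updated z-row coefficients: x1: 0, x2: 0, x3: 17/4, s1: 11/8, s2: 15/8.
No coefficient is strictly negative; the tableau after this pivot is optimal.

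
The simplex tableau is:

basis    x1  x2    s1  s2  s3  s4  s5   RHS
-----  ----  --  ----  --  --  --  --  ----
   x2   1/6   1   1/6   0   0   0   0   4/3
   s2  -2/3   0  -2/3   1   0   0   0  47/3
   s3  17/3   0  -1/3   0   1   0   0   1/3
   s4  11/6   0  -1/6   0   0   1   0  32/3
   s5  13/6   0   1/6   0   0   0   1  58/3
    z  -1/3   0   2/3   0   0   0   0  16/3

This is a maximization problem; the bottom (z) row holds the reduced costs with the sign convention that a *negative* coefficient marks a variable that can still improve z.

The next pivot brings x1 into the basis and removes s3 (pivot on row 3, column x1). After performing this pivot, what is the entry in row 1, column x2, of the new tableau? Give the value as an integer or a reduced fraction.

Pivot element is row 3, column x1: 17/3.
Normalize row 3: new (row 3, x2) = 0/(17/3) = 0.
row 1 ← row 1 − (1/6)·(new row 3): 1 − (1/6)·0 = 1.

1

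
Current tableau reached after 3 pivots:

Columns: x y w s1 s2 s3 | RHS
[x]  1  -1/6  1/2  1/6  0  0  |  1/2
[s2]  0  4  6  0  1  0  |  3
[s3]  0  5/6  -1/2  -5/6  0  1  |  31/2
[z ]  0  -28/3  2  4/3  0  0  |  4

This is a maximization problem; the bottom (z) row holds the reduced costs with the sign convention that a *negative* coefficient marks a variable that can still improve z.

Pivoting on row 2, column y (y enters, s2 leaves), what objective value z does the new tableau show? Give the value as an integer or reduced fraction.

11

Minimum ratio for y: 3/4 = 3/4.
z changes by −(z-row coeff of y)·ratio = −(-28/3)·(3/4) = 7.
New z = 4 + 7 = 11.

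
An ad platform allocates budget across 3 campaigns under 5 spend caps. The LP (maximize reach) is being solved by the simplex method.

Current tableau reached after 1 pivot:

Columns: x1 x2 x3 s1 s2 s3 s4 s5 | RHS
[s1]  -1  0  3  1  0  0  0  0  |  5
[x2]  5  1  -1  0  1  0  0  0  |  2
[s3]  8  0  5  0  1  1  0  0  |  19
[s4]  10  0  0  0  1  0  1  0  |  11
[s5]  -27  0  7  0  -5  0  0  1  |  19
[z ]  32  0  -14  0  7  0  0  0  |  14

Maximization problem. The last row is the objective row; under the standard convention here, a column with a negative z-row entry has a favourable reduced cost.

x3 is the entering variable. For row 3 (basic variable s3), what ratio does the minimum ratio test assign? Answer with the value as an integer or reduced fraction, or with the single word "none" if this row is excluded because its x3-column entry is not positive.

Ratio = RHS / (x3 entry) = 19 / 5 = 19/5.

19/5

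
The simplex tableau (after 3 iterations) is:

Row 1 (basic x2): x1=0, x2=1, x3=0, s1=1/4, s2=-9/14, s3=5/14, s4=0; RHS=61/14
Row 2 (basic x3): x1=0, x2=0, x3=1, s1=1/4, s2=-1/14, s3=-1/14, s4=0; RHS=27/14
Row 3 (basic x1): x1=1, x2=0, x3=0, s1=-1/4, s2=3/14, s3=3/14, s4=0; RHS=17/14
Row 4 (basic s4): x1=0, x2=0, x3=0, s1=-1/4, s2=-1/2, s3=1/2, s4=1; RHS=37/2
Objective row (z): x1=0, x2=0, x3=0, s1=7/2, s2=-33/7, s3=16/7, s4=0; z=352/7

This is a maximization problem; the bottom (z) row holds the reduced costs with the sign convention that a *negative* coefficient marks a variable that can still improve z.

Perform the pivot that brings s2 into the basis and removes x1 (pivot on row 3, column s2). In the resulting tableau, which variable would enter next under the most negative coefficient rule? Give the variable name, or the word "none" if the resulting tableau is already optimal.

s1

Pivot element 3/14. New z-row = old z-row − (-33/7)·(row 3/(3/14)).
Updated z-row coefficients: x1: 22, x2: 0, x3: 0, s1: -2, s2: 0, s3: 7, s4: 0.
The most negative is -2 in column s1, so s1 would enter next.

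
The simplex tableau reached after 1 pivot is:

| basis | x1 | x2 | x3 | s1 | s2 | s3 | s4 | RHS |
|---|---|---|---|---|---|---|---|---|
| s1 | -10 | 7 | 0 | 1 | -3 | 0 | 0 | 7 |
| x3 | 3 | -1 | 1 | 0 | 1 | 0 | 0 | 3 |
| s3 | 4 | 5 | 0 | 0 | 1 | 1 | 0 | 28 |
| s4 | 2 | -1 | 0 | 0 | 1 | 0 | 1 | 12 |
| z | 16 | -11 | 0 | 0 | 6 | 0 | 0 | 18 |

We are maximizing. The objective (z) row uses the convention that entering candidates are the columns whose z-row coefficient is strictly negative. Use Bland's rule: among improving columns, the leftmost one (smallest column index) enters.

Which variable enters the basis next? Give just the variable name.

x2

Objective-row coefficients: x1: 16, x2: -11, x3: 0, s1: 0, s2: 6, s3: 0, s4: 0.
Improving columns: x2. Bland's rule picks the smallest column index → x2.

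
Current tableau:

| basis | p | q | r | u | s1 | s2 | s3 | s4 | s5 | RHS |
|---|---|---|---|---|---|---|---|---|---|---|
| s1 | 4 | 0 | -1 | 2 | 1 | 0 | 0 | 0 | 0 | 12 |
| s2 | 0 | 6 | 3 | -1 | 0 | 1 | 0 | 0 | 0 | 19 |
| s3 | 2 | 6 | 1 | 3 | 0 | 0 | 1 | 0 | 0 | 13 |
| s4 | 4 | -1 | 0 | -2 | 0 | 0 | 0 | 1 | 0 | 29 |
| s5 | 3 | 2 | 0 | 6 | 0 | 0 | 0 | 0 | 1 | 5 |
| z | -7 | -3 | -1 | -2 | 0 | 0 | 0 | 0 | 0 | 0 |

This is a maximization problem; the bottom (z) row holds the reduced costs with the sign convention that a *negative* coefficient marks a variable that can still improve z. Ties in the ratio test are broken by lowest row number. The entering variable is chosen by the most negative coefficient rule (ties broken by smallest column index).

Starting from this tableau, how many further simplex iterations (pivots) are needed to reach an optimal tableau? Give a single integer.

pivot: p in, s5 out → z = 35/3
pivot: r in, s2 out → z = 18
No improving column remains; optimal.

2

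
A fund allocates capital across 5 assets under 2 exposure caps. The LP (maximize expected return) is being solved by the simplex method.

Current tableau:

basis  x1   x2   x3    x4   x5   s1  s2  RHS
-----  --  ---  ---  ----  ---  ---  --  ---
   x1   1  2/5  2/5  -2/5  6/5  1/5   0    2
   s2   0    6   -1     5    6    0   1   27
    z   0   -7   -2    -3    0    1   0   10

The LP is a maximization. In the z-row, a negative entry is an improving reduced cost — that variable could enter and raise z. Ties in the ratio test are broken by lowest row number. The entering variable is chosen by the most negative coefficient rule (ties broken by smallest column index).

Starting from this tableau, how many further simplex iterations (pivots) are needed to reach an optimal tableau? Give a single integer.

pivot: x2 in, s2 out → z = 83/2
pivot: x3 in, x1 out → z = 300/7
pivot: x4 in, x2 out → z = 60
No improving column remains; optimal.

3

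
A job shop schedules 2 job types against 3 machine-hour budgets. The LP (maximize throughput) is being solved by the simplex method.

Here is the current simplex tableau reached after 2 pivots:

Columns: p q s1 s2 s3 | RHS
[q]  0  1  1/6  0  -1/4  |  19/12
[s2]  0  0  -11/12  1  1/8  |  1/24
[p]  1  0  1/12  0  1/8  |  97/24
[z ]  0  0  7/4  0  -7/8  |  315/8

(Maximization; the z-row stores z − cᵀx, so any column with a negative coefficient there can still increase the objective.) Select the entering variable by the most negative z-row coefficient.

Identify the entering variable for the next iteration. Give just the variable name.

s3

Objective-row coefficients: p: 0, q: 0, s1: 7/4, s2: 0, s3: -7/8.
The most negative is -7/8 in column s3, so s3 enters.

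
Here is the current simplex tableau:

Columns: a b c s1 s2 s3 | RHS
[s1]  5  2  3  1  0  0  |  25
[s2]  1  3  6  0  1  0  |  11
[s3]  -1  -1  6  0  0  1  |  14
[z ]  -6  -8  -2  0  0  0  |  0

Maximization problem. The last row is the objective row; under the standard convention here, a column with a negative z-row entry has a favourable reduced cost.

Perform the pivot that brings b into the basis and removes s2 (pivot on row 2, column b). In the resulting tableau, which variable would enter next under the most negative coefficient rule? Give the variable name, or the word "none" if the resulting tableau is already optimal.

Pivot element 3. New z-row = old z-row − (-8)·(row 2/3).
Updated z-row coefficients: a: -10/3, b: 0, c: 14, s1: 0, s2: 8/3, s3: 0.
The most negative is -10/3 in column a, so a would enter next.

a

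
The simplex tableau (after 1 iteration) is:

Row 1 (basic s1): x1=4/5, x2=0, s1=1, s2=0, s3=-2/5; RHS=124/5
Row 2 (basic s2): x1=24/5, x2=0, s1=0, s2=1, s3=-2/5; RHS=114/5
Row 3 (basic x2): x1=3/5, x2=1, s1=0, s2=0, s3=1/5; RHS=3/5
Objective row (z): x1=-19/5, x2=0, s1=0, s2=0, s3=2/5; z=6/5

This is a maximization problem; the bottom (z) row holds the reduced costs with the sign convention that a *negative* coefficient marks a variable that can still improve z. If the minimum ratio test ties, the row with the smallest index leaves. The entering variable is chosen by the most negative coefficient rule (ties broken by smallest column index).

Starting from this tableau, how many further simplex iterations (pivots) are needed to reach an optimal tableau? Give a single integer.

pivot: x1 in, x2 out → z = 5
No improving column remains; optimal.

1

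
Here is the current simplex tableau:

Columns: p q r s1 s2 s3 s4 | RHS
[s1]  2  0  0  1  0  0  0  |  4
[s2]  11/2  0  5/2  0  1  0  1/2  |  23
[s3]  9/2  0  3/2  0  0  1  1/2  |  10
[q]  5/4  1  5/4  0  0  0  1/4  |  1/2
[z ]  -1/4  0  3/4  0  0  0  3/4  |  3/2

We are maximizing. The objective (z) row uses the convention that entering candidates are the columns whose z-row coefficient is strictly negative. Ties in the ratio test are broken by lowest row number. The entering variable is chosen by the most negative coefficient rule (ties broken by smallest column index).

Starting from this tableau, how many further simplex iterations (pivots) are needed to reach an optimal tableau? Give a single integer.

1

pivot: p in, q out → z = 8/5
No improving column remains; optimal.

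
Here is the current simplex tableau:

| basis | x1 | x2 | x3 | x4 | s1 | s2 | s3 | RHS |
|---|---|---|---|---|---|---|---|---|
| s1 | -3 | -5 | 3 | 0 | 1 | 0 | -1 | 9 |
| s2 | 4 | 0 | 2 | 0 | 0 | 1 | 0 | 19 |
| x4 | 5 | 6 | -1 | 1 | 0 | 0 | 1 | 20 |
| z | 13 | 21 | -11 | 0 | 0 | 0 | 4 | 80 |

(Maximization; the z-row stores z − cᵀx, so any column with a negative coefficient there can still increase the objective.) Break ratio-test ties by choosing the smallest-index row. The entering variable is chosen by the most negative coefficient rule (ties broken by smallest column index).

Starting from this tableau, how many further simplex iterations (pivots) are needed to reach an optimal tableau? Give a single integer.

pivot: x3 in, s1 out → z = 113
No improving column remains; optimal.

1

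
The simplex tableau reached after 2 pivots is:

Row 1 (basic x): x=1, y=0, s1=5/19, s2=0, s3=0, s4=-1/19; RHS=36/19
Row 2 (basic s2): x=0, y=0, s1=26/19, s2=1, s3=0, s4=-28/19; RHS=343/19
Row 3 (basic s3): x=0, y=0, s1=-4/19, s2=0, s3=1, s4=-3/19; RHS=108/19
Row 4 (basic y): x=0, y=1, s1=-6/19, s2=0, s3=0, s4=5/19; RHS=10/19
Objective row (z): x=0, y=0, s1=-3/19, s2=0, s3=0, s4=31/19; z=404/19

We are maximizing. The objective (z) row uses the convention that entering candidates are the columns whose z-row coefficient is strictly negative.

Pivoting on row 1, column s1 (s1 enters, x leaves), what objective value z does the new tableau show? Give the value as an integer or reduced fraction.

Minimum ratio for s1: (36/19)/(5/19) = 36/5.
z changes by −(z-row coeff of s1)·ratio = −(-3/19)·(36/5) = 108/95.
New z = 404/19 + (108/95) = 112/5.

112/5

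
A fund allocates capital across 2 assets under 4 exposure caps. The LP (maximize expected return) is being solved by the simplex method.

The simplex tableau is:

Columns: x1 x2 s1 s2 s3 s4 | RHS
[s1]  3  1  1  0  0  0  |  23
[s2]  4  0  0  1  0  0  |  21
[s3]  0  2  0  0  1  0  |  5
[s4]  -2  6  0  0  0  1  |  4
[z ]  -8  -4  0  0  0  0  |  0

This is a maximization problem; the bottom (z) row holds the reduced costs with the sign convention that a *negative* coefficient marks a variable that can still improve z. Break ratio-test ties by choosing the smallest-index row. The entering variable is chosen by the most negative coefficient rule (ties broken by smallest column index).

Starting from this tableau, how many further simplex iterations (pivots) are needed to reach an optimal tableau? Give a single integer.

2

pivot: x1 in, s2 out → z = 42
pivot: x2 in, s4 out → z = 155/3
No improving column remains; optimal.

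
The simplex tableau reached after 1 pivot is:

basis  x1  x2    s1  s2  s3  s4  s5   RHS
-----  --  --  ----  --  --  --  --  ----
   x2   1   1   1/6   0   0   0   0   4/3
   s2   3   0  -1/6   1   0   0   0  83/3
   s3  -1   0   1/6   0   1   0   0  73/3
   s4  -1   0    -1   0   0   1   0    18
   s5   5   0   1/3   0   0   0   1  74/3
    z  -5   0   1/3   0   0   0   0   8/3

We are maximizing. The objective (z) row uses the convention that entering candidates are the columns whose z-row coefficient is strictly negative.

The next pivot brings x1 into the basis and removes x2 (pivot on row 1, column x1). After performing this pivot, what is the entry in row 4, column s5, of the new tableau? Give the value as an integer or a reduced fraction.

0

Pivot element is row 1, column x1: 1.
Normalize row 1: new (row 1, s5) = 0/1 = 0.
row 4 ← row 4 − (-1)·(new row 1): 0 − (-1)·0 = 0.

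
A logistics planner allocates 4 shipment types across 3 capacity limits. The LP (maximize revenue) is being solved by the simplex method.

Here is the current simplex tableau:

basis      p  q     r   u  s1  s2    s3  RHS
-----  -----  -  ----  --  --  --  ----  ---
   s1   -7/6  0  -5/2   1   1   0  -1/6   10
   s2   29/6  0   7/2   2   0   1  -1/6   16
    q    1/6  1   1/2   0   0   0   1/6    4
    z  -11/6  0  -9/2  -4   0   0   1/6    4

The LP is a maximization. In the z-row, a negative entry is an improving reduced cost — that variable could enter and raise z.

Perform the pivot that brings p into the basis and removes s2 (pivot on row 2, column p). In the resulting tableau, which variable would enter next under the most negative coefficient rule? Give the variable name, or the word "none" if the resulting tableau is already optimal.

Pivot element 29/6. New z-row = old z-row − (-11/6)·(row 2/(29/6)).
Updated z-row coefficients: p: 0, q: 0, r: -92/29, u: -94/29, s1: 0, s2: 11/29, s3: 3/29.
The most negative is -94/29 in column u, so u would enter next.

u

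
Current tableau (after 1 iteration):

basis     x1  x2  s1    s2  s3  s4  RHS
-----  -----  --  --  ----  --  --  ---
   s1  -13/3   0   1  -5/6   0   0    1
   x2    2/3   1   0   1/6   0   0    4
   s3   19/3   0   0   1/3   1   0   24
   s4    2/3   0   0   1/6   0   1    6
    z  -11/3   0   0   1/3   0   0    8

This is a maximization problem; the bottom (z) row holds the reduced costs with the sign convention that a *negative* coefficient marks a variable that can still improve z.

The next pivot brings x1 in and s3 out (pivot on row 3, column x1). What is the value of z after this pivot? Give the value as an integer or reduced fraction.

Minimum ratio for x1: 24/(19/3) = 72/19.
z changes by −(z-row coeff of x1)·ratio = −(-11/3)·(72/19) = 264/19.
New z = 8 + (264/19) = 416/19.

416/19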